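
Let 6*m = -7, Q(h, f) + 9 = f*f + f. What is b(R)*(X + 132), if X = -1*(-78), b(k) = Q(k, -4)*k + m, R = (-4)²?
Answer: 9835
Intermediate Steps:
R = 16
Q(h, f) = -9 + f + f² (Q(h, f) = -9 + (f*f + f) = -9 + (f² + f) = -9 + (f + f²) = -9 + f + f²)
m = -7/6 (m = (⅙)*(-7) = -7/6 ≈ -1.1667)
b(k) = -7/6 + 3*k (b(k) = (-9 - 4 + (-4)²)*k - 7/6 = (-9 - 4 + 16)*k - 7/6 = 3*k - 7/6 = -7/6 + 3*k)
X = 78
b(R)*(X + 132) = (-7/6 + 3*16)*(78 + 132) = (-7/6 + 48)*210 = (281/6)*210 = 9835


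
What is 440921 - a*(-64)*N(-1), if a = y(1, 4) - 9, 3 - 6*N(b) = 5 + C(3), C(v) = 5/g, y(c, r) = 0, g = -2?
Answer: 440873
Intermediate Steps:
C(v) = -5/2 (C(v) = 5/(-2) = 5*(-1/2) = -5/2)
N(b) = 1/12 (N(b) = 1/2 - (5 - 5/2)/6 = 1/2 - 1/6*5/2 = 1/2 - 5/12 = 1/12)
a = -9 (a = 0 - 9 = -9)
440921 - a*(-64)*N(-1) = 440921 - (-9*(-64))/12 = 440921 - 576/12 = 440921 - 1*48 = 440921 - 48 = 440873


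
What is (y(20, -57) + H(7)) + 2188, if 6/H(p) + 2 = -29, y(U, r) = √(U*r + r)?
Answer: 67822/31 + 3*I*√133 ≈ 2187.8 + 34.598*I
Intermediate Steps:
y(U, r) = √(r + U*r)
H(p) = -6/31 (H(p) = 6/(-2 - 29) = 6/(-31) = 6*(-1/31) = -6/31)
(y(20, -57) + H(7)) + 2188 = (√(-57*(1 + 20)) - 6/31) + 2188 = (√(-57*21) - 6/31) + 2188 = (√(-1197) - 6/31) + 2188 = (3*I*√133 - 6/31) + 2188 = (-6/31 + 3*I*√133) + 2188 = 67822/31 + 3*I*√133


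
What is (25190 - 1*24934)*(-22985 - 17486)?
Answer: -10360576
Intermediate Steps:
(25190 - 1*24934)*(-22985 - 17486) = (25190 - 24934)*(-40471) = 256*(-40471) = -10360576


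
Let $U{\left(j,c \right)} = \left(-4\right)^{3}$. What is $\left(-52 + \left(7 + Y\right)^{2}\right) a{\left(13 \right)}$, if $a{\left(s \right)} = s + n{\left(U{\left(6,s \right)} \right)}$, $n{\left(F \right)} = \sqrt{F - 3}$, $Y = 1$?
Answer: $156 + 12 i \sqrt{67} \approx 156.0 + 98.224 i$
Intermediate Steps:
$U{\left(j,c \right)} = -64$
$n{\left(F \right)} = \sqrt{-3 + F}$
$a{\left(s \right)} = s + i \sqrt{67}$ ($a{\left(s \right)} = s + \sqrt{-3 - 64} = s + \sqrt{-67} = s + i \sqrt{67}$)
$\left(-52 + \left(7 + Y\right)^{2}\right) a{\left(13 \right)} = \left(-52 + \left(7 + 1\right)^{2}\right) \left(13 + i \sqrt{67}\right) = \left(-52 + 8^{2}\right) \left(13 + i \sqrt{67}\right) = \left(-52 + 64\right) \left(13 + i \sqrt{67}\right) = 12 \left(13 + i \sqrt{67}\right) = 156 + 12 i \sqrt{67}$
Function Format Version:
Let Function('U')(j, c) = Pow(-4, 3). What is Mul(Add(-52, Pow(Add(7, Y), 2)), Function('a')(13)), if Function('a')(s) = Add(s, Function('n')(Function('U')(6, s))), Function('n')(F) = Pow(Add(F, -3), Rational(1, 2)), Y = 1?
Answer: Add(156, Mul(12, I, Pow(67, Rational(1, 2)))) ≈ Add(156.00, Mul(98.224, I))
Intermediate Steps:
Function('U')(j, c) = -64
Function('n')(F) = Pow(Add(-3, F), Rational(1, 2))
Function('a')(s) = Add(s, Mul(I, Pow(67, Rational(1, 2)))) (Function('a')(s) = Add(s, Pow(Add(-3, -64), Rational(1, 2))) = Add(s, Pow(-67, Rational(1, 2))) = Add(s, Mul(I, Pow(67, Rational(1, 2)))))
Mul(Add(-52, Pow(Add(7, Y), 2)), Function('a')(13)) = Mul(Add(-52, Pow(Add(7, 1), 2)), Add(13, Mul(I, Pow(67, Rational(1, 2))))) = Mul(Add(-52, Pow(8, 2)), Add(13, Mul(I, Pow(67, Rational(1, 2))))) = Mul(Add(-52, 64), Add(13, Mul(I, Pow(67, Rational(1, 2))))) = Mul(12, Add(13, Mul(I, Pow(67, Rational(1, 2))))) = Add(156, Mul(12, I, Pow(67, Rational(1, 2))))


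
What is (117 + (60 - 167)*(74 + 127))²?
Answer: 457532100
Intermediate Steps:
(117 + (60 - 167)*(74 + 127))² = (117 - 107*201)² = (117 - 21507)² = (-21390)² = 457532100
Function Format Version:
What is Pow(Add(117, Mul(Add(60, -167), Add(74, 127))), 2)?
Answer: 457532100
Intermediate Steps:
Pow(Add(117, Mul(Add(60, -167), Add(74, 127))), 2) = Pow(Add(117, Mul(-107, 201)), 2) = Pow(Add(117, -21507), 2) = Pow(-21390, 2) = 457532100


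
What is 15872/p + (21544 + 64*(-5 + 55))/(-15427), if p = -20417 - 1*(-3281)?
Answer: -41804408/16522317 ≈ -2.5302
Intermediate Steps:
p = -17136 (p = -20417 + 3281 = -17136)
15872/p + (21544 + 64*(-5 + 55))/(-15427) = 15872/(-17136) + (21544 + 64*(-5 + 55))/(-15427) = 15872*(-1/17136) + (21544 + 64*50)*(-1/15427) = -992/1071 + (21544 + 3200)*(-1/15427) = -992/1071 + 24744*(-1/15427) = -992/1071 - 24744/15427 = -41804408/16522317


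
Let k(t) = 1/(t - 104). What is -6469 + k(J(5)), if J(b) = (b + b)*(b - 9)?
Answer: -931537/144 ≈ -6469.0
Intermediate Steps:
J(b) = 2*b*(-9 + b) (J(b) = (2*b)*(-9 + b) = 2*b*(-9 + b))
k(t) = 1/(-104 + t)
-6469 + k(J(5)) = -6469 + 1/(-104 + 2*5*(-9 + 5)) = -6469 + 1/(-104 + 2*5*(-4)) = -6469 + 1/(-104 - 40) = -6469 + 1/(-144) = -6469 - 1/144 = -931537/144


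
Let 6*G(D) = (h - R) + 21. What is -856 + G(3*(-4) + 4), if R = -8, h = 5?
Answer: -2551/3 ≈ -850.33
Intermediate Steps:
G(D) = 17/3 (G(D) = ((5 - 1*(-8)) + 21)/6 = ((5 + 8) + 21)/6 = (13 + 21)/6 = (⅙)*34 = 17/3)
-856 + G(3*(-4) + 4) = -856 + 17/3 = -2551/3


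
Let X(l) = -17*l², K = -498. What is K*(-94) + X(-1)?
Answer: 46795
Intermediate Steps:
K*(-94) + X(-1) = -498*(-94) - 17*(-1)² = 46812 - 17*1 = 46812 - 17 = 46795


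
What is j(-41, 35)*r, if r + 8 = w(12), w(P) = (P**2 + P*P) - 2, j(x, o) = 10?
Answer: 2780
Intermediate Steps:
w(P) = -2 + 2*P**2 (w(P) = (P**2 + P**2) - 2 = 2*P**2 - 2 = -2 + 2*P**2)
r = 278 (r = -8 + (-2 + 2*12**2) = -8 + (-2 + 2*144) = -8 + (-2 + 288) = -8 + 286 = 278)
j(-41, 35)*r = 10*278 = 2780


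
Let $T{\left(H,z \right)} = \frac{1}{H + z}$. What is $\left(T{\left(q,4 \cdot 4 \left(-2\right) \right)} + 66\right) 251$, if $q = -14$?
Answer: $\frac{761785}{46} \approx 16561.0$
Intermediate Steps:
$\left(T{\left(q,4 \cdot 4 \left(-2\right) \right)} + 66\right) 251 = \left(\frac{1}{-14 + 4 \cdot 4 \left(-2\right)} + 66\right) 251 = \left(\frac{1}{-14 + 16 \left(-2\right)} + 66\right) 251 = \left(\frac{1}{-14 - 32} + 66\right) 251 = \left(\frac{1}{-46} + 66\right) 251 = \left(- \frac{1}{46} + 66\right) 251 = \frac{3035}{46} \cdot 251 = \frac{761785}{46}$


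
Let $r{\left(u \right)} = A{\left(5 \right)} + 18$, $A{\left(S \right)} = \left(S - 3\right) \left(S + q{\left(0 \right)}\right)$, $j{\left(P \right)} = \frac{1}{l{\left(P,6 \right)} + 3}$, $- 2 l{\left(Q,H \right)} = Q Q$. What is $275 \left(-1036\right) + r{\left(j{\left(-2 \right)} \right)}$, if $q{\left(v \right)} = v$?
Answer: $-284872$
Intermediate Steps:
$l{\left(Q,H \right)} = - \frac{Q^{2}}{2}$ ($l{\left(Q,H \right)} = - \frac{Q Q}{2} = - \frac{Q^{2}}{2}$)
$j{\left(P \right)} = \frac{1}{3 - \frac{P^{2}}{2}}$ ($j{\left(P \right)} = \frac{1}{- \frac{P^{2}}{2} + 3} = \frac{1}{3 - \frac{P^{2}}{2}}$)
$A{\left(S \right)} = S \left(-3 + S\right)$ ($A{\left(S \right)} = \left(S - 3\right) \left(S + 0\right) = \left(-3 + S\right) S = S \left(-3 + S\right)$)
$r{\left(u \right)} = 28$ ($r{\left(u \right)} = 5 \left(-3 + 5\right) + 18 = 5 \cdot 2 + 18 = 10 + 18 = 28$)
$275 \left(-1036\right) + r{\left(j{\left(-2 \right)} \right)} = 275 \left(-1036\right) + 28 = -284900 + 28 = -284872$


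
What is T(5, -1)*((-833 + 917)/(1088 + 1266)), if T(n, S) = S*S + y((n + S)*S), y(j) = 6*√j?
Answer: 42/1177 + 504*I/1177 ≈ 0.035684 + 0.42821*I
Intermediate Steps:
T(n, S) = S² + 6*√(S*(S + n)) (T(n, S) = S*S + 6*√((n + S)*S) = S² + 6*√((S + n)*S) = S² + 6*√(S*(S + n)))
T(5, -1)*((-833 + 917)/(1088 + 1266)) = ((-1)² + 6*√(-(-1 + 5)))*((-833 + 917)/(1088 + 1266)) = (1 + 6*√(-1*4))*(84/2354) = (1 + 6*√(-4))*(84*(1/2354)) = (1 + 6*(2*I))*(42/1177) = (1 + 12*I)*(42/1177) = 42/1177 + 504*I/1177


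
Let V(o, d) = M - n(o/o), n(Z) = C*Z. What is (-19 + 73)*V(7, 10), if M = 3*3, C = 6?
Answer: 162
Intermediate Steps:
M = 9
n(Z) = 6*Z
V(o, d) = 3 (V(o, d) = 9 - 6*o/o = 9 - 6 = 3)
(-19 + 73)*V(7, 10) = (-19 + 73)*3 = 54*3 = 162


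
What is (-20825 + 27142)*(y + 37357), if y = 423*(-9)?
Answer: 211935350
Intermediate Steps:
y = -3807
(-20825 + 27142)*(y + 37357) = (-20825 + 27142)*(-3807 + 37357) = 6317*33550 = 211935350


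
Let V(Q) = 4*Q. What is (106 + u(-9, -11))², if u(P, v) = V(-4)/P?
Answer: 940900/81 ≈ 11616.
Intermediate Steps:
u(P, v) = -16/P (u(P, v) = (4*(-4))/P = -16/P)
(106 + u(-9, -11))² = (106 - 16/(-9))² = (106 - 16*(-⅑))² = (106 + 16/9)² = (970/9)² = 940900/81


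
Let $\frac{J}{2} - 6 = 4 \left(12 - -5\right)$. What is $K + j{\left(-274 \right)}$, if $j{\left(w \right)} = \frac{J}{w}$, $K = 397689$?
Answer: $\frac{54483319}{137} \approx 3.9769 \cdot 10^{5}$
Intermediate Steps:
$J = 148$ ($J = 12 + 2 \cdot 4 \left(12 - -5\right) = 12 + 2 \cdot 4 \left(12 + \left(-1 + 6\right)\right) = 12 + 2 \cdot 4 \left(12 + 5\right) = 12 + 2 \cdot 4 \cdot 17 = 12 + 2 \cdot 68 = 12 + 136 = 148$)
$j{\left(w \right)} = \frac{148}{w}$
$K + j{\left(-274 \right)} = 397689 + \frac{148}{-274} = 397689 + 148 \left(- \frac{1}{274}\right) = 397689 - \frac{74}{137} = \frac{54483319}{137}$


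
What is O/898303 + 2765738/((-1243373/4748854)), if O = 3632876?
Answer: -11798384306925533608/1116925696019 ≈ -1.0563e+7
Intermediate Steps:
O/898303 + 2765738/((-1243373/4748854)) = 3632876/898303 + 2765738/((-1243373/4748854)) = 3632876*(1/898303) + 2765738/((-1243373*1/4748854)) = 3632876/898303 + 2765738/(-1243373/4748854) = 3632876/898303 + 2765738*(-4748854/1243373) = 3632876/898303 - 13134085964252/1243373 = -11798384306925533608/1116925696019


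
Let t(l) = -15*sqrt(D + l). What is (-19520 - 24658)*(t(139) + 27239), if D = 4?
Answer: -1203364542 + 662670*sqrt(143) ≈ -1.1954e+9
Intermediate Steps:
t(l) = -15*sqrt(4 + l)
(-19520 - 24658)*(t(139) + 27239) = (-19520 - 24658)*(-15*sqrt(4 + 139) + 27239) = -44178*(-15*sqrt(143) + 27239) = -44178*(27239 - 15*sqrt(143)) = -1203364542 + 662670*sqrt(143)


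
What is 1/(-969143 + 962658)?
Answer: -1/6485 ≈ -0.00015420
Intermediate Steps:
1/(-969143 + 962658) = 1/(-6485) = -1/6485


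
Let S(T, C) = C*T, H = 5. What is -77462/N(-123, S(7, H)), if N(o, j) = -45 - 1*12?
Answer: 77462/57 ≈ 1359.0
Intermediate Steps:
N(o, j) = -57 (N(o, j) = -45 - 12 = -57)
-77462/N(-123, S(7, H)) = -77462/(-57) = -77462*(-1/57) = 77462/57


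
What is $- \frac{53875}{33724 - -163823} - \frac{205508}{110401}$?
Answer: $- \frac{46545342751}{21809386347} \approx -2.1342$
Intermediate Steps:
$- \frac{53875}{33724 - -163823} - \frac{205508}{110401} = - \frac{53875}{33724 + 163823} - \frac{205508}{110401} = - \frac{53875}{197547} - \frac{205508}{110401} = - \frac{46545342751}{21809386347}$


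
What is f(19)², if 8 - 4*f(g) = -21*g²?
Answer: 57592921/16 ≈ 3.5996e+6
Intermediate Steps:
f(g) = 2 + 21*g²/4 (f(g) = 2 - (-21)*g²/4 = 2 + 21*g²/4)
f(19)² = (2 + (21/4)*19²)² = (2 + (21/4)*361)² = (2 + 7581/4)² = (7589/4)² = 57592921/16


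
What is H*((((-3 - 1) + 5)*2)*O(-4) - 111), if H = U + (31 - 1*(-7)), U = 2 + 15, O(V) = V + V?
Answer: -6985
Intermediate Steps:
O(V) = 2*V
U = 17
H = 55 (H = 17 + (31 - 1*(-7)) = 17 + (31 + 7) = 17 + 38 = 55)
H*((((-3 - 1) + 5)*2)*O(-4) - 111) = 55*((((-3 - 1) + 5)*2)*(2*(-4)) - 111) = 55*(((-4 + 5)*2)*(-8) - 111) = 55*((1*2)*(-8) - 111) = 55*(2*(-8) - 111) = 55*(-16 - 111) = 55*(-127) = -6985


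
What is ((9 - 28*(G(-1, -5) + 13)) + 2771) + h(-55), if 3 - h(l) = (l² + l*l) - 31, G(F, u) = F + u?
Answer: -3432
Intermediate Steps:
h(l) = 34 - 2*l² (h(l) = 3 - ((l² + l*l) - 31) = 3 - ((l² + l²) - 31) = 3 - (2*l² - 31) = 3 - (-31 + 2*l²) = 3 + (31 - 2*l²) = 34 - 2*l²)
((9 - 28*(G(-1, -5) + 13)) + 2771) + h(-55) = ((9 - 28*((-1 - 5) + 13)) + 2771) + (34 - 2*(-55)²) = ((9 - 28*(-6 + 13)) + 2771) + (34 - 2*3025) = ((9 - 28*7) + 2771) + (34 - 6050) = ((9 - 196) + 2771) - 6016 = (-187 + 2771) - 6016 = 2584 - 6016 = -3432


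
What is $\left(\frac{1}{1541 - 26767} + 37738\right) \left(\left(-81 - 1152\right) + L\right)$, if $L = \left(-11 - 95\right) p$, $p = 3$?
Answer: $- \frac{1476519098637}{25226} \approx -5.8532 \cdot 10^{7}$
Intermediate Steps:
$L = -318$ ($L = \left(-11 - 95\right) 3 = \left(-106\right) 3 = -318$)
$\left(\frac{1}{1541 - 26767} + 37738\right) \left(\left(-81 - 1152\right) + L\right) = \left(\frac{1}{1541 - 26767} + 37738\right) \left(\left(-81 - 1152\right) - 318\right) = \left(\frac{1}{-25226} + 37738\right) \left(\left(-81 - 1152\right) - 318\right) = \left(- \frac{1}{25226} + 37738\right) \left(-1233 - 318\right) = \frac{951978787}{25226} \left(-1551\right) = - \frac{1476519098637}{25226}$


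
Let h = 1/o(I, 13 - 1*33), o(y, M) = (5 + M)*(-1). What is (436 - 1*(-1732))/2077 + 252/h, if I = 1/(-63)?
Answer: 7853228/2077 ≈ 3781.0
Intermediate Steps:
I = -1/63 ≈ -0.015873
o(y, M) = -5 - M
h = 1/15 (h = 1/(-5 - (13 - 1*33)) = 1/(-5 - (13 - 33)) = 1/(-5 - 1*(-20)) = 1/(-5 + 20) = 1/15 ≈ 0.066667)
(436 - 1*(-1732))/2077 + 252/h = (436 - 1*(-1732))/2077 + 252/(1/15) = (436 + 1732)*(1/2077) + 252*15 = 2168*(1/2077) + 3780 = 2168/2077 + 3780 = 7853228/2077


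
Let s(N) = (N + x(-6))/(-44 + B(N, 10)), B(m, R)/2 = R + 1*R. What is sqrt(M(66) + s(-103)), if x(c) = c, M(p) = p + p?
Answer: 7*sqrt(13)/2 ≈ 12.619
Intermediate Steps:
M(p) = 2*p
B(m, R) = 4*R (B(m, R) = 2*(R + 1*R) = 2*(R + R) = 2*(2*R) = 4*R)
s(N) = 3/2 - N/4 (s(N) = (N - 6)/(-44 + 4*10) = (-6 + N)/(-44 + 40) = (-6 + N)/(-4) = (-6 + N)*(-1/4) = 3/2 - N/4)
sqrt(M(66) + s(-103)) = sqrt(2*66 + (3/2 - 1/4*(-103))) = sqrt(132 + (3/2 + 103/4)) = sqrt(132 + 109/4) = sqrt(637/4) = 7*sqrt(13)/2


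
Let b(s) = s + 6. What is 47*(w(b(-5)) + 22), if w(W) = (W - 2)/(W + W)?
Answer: 2021/2 ≈ 1010.5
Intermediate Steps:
b(s) = 6 + s
w(W) = (-2 + W)/(2*W) (w(W) = (-2 + W)/((2*W)) = (-2 + W)*(1/(2*W)) = (-2 + W)/(2*W))
47*(w(b(-5)) + 22) = 47*((-2 + (6 - 5))/(2*(6 - 5)) + 22) = 47*((½)*(-2 + 1)/1 + 22) = 47*((½)*1*(-1) + 22) = 47*(-½ + 22) = 47*(43/2) = 2021/2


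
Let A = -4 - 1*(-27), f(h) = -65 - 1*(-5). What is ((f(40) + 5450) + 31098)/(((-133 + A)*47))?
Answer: -18244/2585 ≈ -7.0576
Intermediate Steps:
f(h) = -60 (f(h) = -65 + 5 = -60)
A = 23 (A = -4 + 27 = 23)
((f(40) + 5450) + 31098)/(((-133 + A)*47)) = ((-60 + 5450) + 31098)/(((-133 + 23)*47)) = (5390 + 31098)/((-110*47)) = 36488/(-5170) = 36488*(-1/5170) = -18244/2585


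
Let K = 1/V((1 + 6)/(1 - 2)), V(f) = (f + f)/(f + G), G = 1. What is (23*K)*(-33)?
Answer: -2277/7 ≈ -325.29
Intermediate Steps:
V(f) = 2*f/(1 + f) (V(f) = (f + f)/(f + 1) = (2*f)/(1 + f) = 2*f/(1 + f))
K = 3/7 (K = 1/(2*((1 + 6)/(1 - 2))/(1 + (1 + 6)/(1 - 2))) = 1/(2*(7/(-1))/(1 + 7/(-1))) = 1/(2*(7*(-1))/(1 + 7*(-1))) = 1/(2*(-7)/(1 - 7)) = 1/(2*(-7)/(-6)) = 1/(2*(-7)*(-1/6)) = 1/(7/3) = 3/7 ≈ 0.42857)
(23*K)*(-33) = (23*(3/7))*(-33) = (69/7)*(-33) = -2277/7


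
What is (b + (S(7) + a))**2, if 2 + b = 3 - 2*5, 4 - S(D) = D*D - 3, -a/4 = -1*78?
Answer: 68121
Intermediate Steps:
a = 312 (a = -(-4)*78 = -4*(-78) = 312)
S(D) = 7 - D**2 (S(D) = 4 - (D*D - 3) = 4 - (D**2 - 3) = 4 - (-3 + D**2) = 4 + (3 - D**2) = 7 - D**2)
b = -9 (b = -2 + (3 - 2*5) = -2 + (3 - 10) = -2 - 7 = -9)
(b + (S(7) + a))**2 = (-9 + ((7 - 1*7**2) + 312))**2 = (-9 + ((7 - 1*49) + 312))**2 = (-9 + ((7 - 49) + 312))**2 = (-9 + (-42 + 312))**2 = (-9 + 270)**2 = 261**2 = 68121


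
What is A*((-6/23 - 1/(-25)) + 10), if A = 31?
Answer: 174313/575 ≈ 303.15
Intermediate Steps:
A*((-6/23 - 1/(-25)) + 10) = 31*((-6/23 - 1/(-25)) + 10) = 31*((-6*1/23 - 1*(-1/25)) + 10) = 31*((-6/23 + 1/25) + 10) = 31*(-127/575 + 10) = 31*(5623/575) = 174313/575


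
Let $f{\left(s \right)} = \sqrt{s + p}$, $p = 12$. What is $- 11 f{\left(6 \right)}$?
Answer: $- 33 \sqrt{2} \approx -46.669$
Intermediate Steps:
$f{\left(s \right)} = \sqrt{12 + s}$ ($f{\left(s \right)} = \sqrt{s + 12} = \sqrt{12 + s}$)
$- 11 f{\left(6 \right)} = - 11 \sqrt{12 + 6} = - 11 \sqrt{18} = - 11 \cdot 3 \sqrt{2} = - 33 \sqrt{2}$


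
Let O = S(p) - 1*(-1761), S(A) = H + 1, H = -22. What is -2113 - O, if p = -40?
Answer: -3853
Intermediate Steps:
S(A) = -21 (S(A) = -22 + 1 = -21)
O = 1740 (O = -21 - 1*(-1761) = -21 + 1761 = 1740)
-2113 - O = -2113 - 1*1740 = -2113 - 1740 = -3853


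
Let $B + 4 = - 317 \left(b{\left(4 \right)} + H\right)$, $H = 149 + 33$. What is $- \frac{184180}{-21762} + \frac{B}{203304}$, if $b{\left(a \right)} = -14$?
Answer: $\frac{1511895275}{184345902} \approx 8.2014$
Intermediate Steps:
$H = 182$
$B = -53260$ ($B = -4 - 317 \left(-14 + 182\right) = -4 - 53256 = -53260$)
$- \frac{184180}{-21762} + \frac{B}{203304} = - \frac{184180}{-21762} - \frac{53260}{203304} = \left(-184180\right) \left(- \frac{1}{21762}\right) - \frac{13315}{50826} = \frac{92090}{10881} - \frac{13315}{50826} = \frac{1511895275}{184345902}$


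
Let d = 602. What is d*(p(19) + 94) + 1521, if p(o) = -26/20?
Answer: 286632/5 ≈ 57326.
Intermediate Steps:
p(o) = -13/10 (p(o) = -26*1/20 = -13/10)
d*(p(19) + 94) + 1521 = 602*(-13/10 + 94) + 1521 = 602*(927/10) + 1521 = 279027/5 + 1521 = 286632/5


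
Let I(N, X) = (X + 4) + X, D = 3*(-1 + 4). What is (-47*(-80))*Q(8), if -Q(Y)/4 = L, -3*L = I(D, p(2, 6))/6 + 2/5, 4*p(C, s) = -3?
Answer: 36848/9 ≈ 4094.2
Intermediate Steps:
p(C, s) = -¾ (p(C, s) = (¼)*(-3) = -¾)
D = 9 (D = 3*3 = 9)
I(N, X) = 4 + 2*X (I(N, X) = (4 + X) + X = 4 + 2*X)
L = -49/180 (L = -((4 + 2*(-¾))/6 + 2/5)/3 = -((4 - 3/2)*(⅙) + 2*(⅕))/3 = -((5/2)*(⅙) + ⅖)/3 = -(5/12 + ⅖)/3 = -⅓*49/60 = -49/180 ≈ -0.27222)
Q(Y) = 49/45 (Q(Y) = -4*(-49/180) = 49/45)
(-47*(-80))*Q(8) = -47*(-80)*(49/45) = 3760*(49/45) = 36848/9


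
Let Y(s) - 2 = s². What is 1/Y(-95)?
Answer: 1/9027 ≈ 0.00011078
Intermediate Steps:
Y(s) = 2 + s²
1/Y(-95) = 1/(2 + (-95)²) = 1/(2 + 9025) = 1/9027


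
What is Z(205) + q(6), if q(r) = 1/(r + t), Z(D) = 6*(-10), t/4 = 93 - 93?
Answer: -359/6 ≈ -59.833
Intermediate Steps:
t = 0 (t = 4*(93 - 93) = 4*0 = 0)
Z(D) = -60
q(r) = 1/r (q(r) = 1/(r + 0) = 1/r)
Z(205) + q(6) = -60 + 1/6 = -359/6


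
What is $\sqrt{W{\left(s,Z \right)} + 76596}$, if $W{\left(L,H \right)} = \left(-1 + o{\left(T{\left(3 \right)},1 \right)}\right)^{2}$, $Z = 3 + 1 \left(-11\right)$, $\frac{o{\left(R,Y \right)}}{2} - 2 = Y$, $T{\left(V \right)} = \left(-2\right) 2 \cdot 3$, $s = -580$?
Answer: $\sqrt{76621} \approx 276.81$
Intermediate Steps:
$T{\left(V \right)} = -12$ ($T{\left(V \right)} = \left(-4\right) 3 = -12$)
$o{\left(R,Y \right)} = 4 + 2 Y$
$Z = -8$ ($Z = 3 - 11 = -8$)
$W{\left(L,H \right)} = 25$ ($W{\left(L,H \right)} = \left(-1 + \left(4 + 2 \cdot 1\right)\right)^{2} = \left(-1 + \left(4 + 2\right)\right)^{2} = \left(-1 + 6\right)^{2} = 5^{2} = 25$)
$\sqrt{W{\left(s,Z \right)} + 76596} = \sqrt{25 + 76596} = \sqrt{76621}$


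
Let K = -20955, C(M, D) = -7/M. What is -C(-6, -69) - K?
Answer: 125723/6 ≈ 20954.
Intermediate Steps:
-C(-6, -69) - K = -(-7)/(-6) - 1*(-20955) = -(-7)*(-1)/6 + 20955 = -1*7/6 + 20955 = -7/6 + 20955 = 125723/6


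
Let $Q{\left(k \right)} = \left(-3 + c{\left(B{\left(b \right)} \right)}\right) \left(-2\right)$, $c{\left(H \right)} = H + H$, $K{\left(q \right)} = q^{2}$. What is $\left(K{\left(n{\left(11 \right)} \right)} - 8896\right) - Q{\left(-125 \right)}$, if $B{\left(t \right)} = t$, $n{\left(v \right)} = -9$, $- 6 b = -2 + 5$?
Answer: $-8823$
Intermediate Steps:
$b = - \frac{1}{2}$ ($b = - \frac{-2 + 5}{6} = \left(- \frac{1}{6}\right) 3 = - \frac{1}{2} \approx -0.5$)
$c{\left(H \right)} = 2 H$
$Q{\left(k \right)} = 8$ ($Q{\left(k \right)} = \left(-3 + 2 \left(- \frac{1}{2}\right)\right) \left(-2\right) = \left(-3 - 1\right) \left(-2\right) = \left(-4\right) \left(-2\right) = 8$)
$\left(K{\left(n{\left(11 \right)} \right)} - 8896\right) - Q{\left(-125 \right)} = \left(\left(-9\right)^{2} - 8896\right) - 8 = \left(81 - 8896\right) - 8 = -8815 - 8 = -8823$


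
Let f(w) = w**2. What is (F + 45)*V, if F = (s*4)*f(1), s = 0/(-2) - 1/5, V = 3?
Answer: 663/5 ≈ 132.60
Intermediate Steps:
s = -1/5 (s = 0*(-1/2) - 1*1/5 = 0 - 1/5 = -1/5 ≈ -0.20000)
F = -4/5 (F = -1/5*4*1**2 = -4/5*1 = -4/5 ≈ -0.80000)
(F + 45)*V = (-4/5 + 45)*3 = (221/5)*3 = 663/5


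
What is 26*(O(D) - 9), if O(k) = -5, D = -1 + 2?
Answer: -364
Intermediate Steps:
D = 1
26*(O(D) - 9) = 26*(-5 - 9) = 26*(-14) = -364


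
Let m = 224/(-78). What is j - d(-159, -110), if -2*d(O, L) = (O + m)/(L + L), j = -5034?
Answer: -86377127/17160 ≈ -5033.6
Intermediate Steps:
m = -112/39 (m = 224*(-1/78) = -112/39 ≈ -2.8718)
d(O, L) = -(-112/39 + O)/(4*L) (d(O, L) = -(O - 112/39)/(2*(L + L)) = -(-112/39 + O)/(2*(2*L)) = -(-112/39 + O)*1/(2*L)/2 = -(-112/39 + O)/(4*L))
j - d(-159, -110) = -5034 - (112 - 39*(-159))/(156*(-110)) = -5034 - (-1)*(112 + 6201)/(156*110) = -5034 - (-1)*6313/(156*110) = -5034 - 1*(-6313/17160) = -5034 + 6313/17160 = -86377127/17160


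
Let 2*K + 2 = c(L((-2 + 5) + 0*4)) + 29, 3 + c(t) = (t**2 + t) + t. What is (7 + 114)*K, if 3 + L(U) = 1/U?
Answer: 14036/9 ≈ 1559.6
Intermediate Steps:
L(U) = -3 + 1/U
c(t) = -3 + t**2 + 2*t (c(t) = -3 + ((t**2 + t) + t) = -3 + ((t + t**2) + t) = -3 + (t**2 + 2*t) = -3 + t**2 + 2*t)
K = 116/9 (K = -1 + ((-3 + (-3 + 1/((-2 + 5) + 0*4))**2 + 2*(-3 + 1/((-2 + 5) + 0*4))) + 29)/2 = -1 + ((-3 + (-3 + 1/(3 + 0))**2 + 2*(-3 + 1/(3 + 0))) + 29)/2 = -1 + ((-3 + (-3 + 1/3)**2 + 2*(-3 + 1/3)) + 29)/2 = -1 + ((-3 + (-8/3)**2 + 2*(-8/3)) + 29)/2 = -1 + ((-3 + 64/9 - 16/3) + 29)/2 = -1 + (-11/9 + 29)/2 = -1 + (1/2)*(250/9) = -1 + 125/9 = 116/9 ≈ 12.889)
(7 + 114)*K = (7 + 114)*(116/9) = 121*(116/9) = 14036/9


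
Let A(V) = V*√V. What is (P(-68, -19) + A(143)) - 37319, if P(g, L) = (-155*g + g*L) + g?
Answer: -25555 + 143*√143 ≈ -23845.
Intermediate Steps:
P(g, L) = -154*g + L*g (P(g, L) = (-155*g + L*g) + g = -154*g + L*g)
A(V) = V^(3/2)
(P(-68, -19) + A(143)) - 37319 = (-68*(-154 - 19) + 143^(3/2)) - 37319 = (-68*(-173) + 143*√143) - 37319 = (11764 + 143*√143) - 37319 = -25555 + 143*√143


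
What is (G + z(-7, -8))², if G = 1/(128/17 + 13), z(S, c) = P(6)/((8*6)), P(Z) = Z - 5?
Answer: 1357225/280629504 ≈ 0.0048364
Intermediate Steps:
P(Z) = -5 + Z
z(S, c) = 1/48 (z(S, c) = (-5 + 6)/((8*6)) = 1/48)
G = 17/349 (G = 1/(128*(1/17) + 13) = 1/(128/17 + 13) = 1/(349/17) = 17/349 ≈ 0.048711)
(G + z(-7, -8))² = (17/349 + 1/48)² = (1165/16752)² = 1357225/280629504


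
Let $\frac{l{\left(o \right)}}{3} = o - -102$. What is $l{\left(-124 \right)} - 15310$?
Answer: $-15376$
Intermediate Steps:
$l{\left(o \right)} = 306 + 3 o$ ($l{\left(o \right)} = 3 \left(o - -102\right) = 3 \left(o + 102\right) = 3 \left(102 + o\right) = 306 + 3 o$)
$l{\left(-124 \right)} - 15310 = \left(306 + 3 \left(-124\right)\right) - 15310 = \left(306 - 372\right) - 15310 = -66 - 15310 = -15376$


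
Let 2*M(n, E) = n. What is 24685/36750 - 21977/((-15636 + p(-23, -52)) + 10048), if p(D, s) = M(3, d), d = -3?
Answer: 378223001/82121550 ≈ 4.6057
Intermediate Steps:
M(n, E) = n/2
p(D, s) = 3/2 (p(D, s) = (½)*3 = 3/2)
24685/36750 - 21977/((-15636 + p(-23, -52)) + 10048) = 24685/36750 - 21977/((-15636 + 3/2) + 10048) = 24685*(1/36750) - 21977/(-31269/2 + 10048) = 4937/7350 - 21977/(-11173/2) = 4937/7350 - 21977*(-2/11173) = 4937/7350 + 43954/11173 = 378223001/82121550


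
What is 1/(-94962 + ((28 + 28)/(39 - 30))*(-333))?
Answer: -1/97034 ≈ -1.0306e-5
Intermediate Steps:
1/(-94962 + ((28 + 28)/(39 - 30))*(-333)) = 1/(-94962 + (56/9)*(-333)) = 1/(-94962 - 2072) = 1/(-97034) = -1/97034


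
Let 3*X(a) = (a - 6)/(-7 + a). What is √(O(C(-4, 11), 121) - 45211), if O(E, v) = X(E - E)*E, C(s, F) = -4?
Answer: 3*I*√246155/7 ≈ 212.63*I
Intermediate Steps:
X(a) = (-6 + a)/(3*(-7 + a)) (X(a) = ((a - 6)/(-7 + a))/3 = ((-6 + a)/(-7 + a))/3 = (-6 + a)/(3*(-7 + a)))
O(E, v) = 2*E/7 (O(E, v) = ((-6 + (E - E))/(3*(-7 + (E - E))))*E = ((-6 + 0)/(3*(-7 + 0)))*E = ((⅓)*(-6)/(-7))*E = ((⅓)*(-⅐)*(-6))*E = 2*E/7)
√(O(C(-4, 11), 121) - 45211) = √((2/7)*(-4) - 45211) = √(-8/7 - 45211) = √(-316485/7) = 3*I*√246155/7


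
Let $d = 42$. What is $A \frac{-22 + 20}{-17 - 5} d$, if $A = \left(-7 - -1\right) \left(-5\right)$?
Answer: $\frac{1260}{11} \approx 114.55$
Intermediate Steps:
$A = 30$ ($A = \left(-7 + 1\right) \left(-5\right) = \left(-6\right) \left(-5\right) = 30$)
$A \frac{-22 + 20}{-17 - 5} d = 30 \frac{-22 + 20}{-17 - 5} \cdot 42 = 30 \left(- \frac{2}{-22}\right) 42 = 30 \left(\left(-2\right) \left(- \frac{1}{22}\right)\right) 42 = 30 \cdot \frac{1}{11} \cdot 42 = \frac{30}{11} \cdot 42 = \frac{1260}{11}$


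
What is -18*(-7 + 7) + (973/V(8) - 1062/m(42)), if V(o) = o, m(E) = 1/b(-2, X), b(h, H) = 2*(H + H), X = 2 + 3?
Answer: -168947/8 ≈ -21118.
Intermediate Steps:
X = 5
b(h, H) = 4*H (b(h, H) = 2*(2*H) = 4*H)
m(E) = 1/20 (m(E) = 1/(4*5) = 1/20)
-18*(-7 + 7) + (973/V(8) - 1062/m(42)) = -18*(-7 + 7) + (973/8 - 1062/1/20) = -18*0 + (973*(⅛) - 1062*20) = 0 + (973/8 - 21240) = 0 - 168947/8 = -168947/8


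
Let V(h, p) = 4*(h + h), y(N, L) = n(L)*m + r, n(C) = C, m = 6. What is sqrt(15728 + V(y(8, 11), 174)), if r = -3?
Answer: 2*sqrt(4058) ≈ 127.40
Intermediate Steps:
y(N, L) = -3 + 6*L (y(N, L) = L*6 - 3 = 6*L - 3 = -3 + 6*L)
V(h, p) = 8*h (V(h, p) = 4*(2*h) = 8*h)
sqrt(15728 + V(y(8, 11), 174)) = sqrt(15728 + 8*(-3 + 6*11)) = sqrt(15728 + 8*(-3 + 66)) = sqrt(15728 + 8*63) = sqrt(15728 + 504) = sqrt(16232) = 2*sqrt(4058)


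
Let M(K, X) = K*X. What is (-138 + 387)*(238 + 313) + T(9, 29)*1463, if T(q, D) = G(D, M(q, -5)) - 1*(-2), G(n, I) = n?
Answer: 182552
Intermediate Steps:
T(q, D) = 2 + D (T(q, D) = D - 1*(-2) = D + 2 = 2 + D)
(-138 + 387)*(238 + 313) + T(9, 29)*1463 = (-138 + 387)*(238 + 313) + (2 + 29)*1463 = 249*551 + 31*1463 = 137199 + 45353 = 182552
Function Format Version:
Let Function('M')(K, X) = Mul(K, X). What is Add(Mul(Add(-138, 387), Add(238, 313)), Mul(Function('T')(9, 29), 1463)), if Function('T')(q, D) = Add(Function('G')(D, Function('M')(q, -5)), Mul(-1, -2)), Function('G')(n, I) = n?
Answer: 182552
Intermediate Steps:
Function('T')(q, D) = Add(2, D) (Function('T')(q, D) = Add(D, Mul(-1, -2)) = Add(D, 2) = Add(2, D))
Add(Mul(Add(-138, 387), Add(238, 313)), Mul(Function('T')(9, 29), 1463)) = Add(Mul(Add(-138, 387), Add(238, 313)), Mul(Add(2, 29), 1463)) = Add(Mul(249, 551), Mul(31, 1463)) = Add(137199, 45353) = 182552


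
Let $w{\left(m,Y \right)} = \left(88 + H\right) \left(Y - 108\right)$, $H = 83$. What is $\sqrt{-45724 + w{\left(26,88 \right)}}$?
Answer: $2 i \sqrt{12286} \approx 221.68 i$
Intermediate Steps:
$w{\left(m,Y \right)} = -18468 + 171 Y$ ($w{\left(m,Y \right)} = \left(88 + 83\right) \left(Y - 108\right) = 171 \left(-108 + Y\right) = -18468 + 171 Y$)
$\sqrt{-45724 + w{\left(26,88 \right)}} = \sqrt{-45724 + \left(-18468 + 171 \cdot 88\right)} = \sqrt{-45724 + \left(-18468 + 15048\right)} = \sqrt{-45724 - 3420} = \sqrt{-49144} = 2 i \sqrt{12286}$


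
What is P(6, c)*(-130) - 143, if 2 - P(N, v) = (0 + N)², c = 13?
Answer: 4277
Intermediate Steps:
P(N, v) = 2 - N² (P(N, v) = 2 - (0 + N)² = 2 - N²)
P(6, c)*(-130) - 143 = (2 - 1*6²)*(-130) - 143 = (2 - 1*36)*(-130) - 143 = (2 - 36)*(-130) - 143 = -34*(-130) - 143 = 4420 - 143 = 4277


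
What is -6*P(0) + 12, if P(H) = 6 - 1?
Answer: -18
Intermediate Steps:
P(H) = 5
-6*P(0) + 12 = -6*5 + 12 = -30 + 12 = -18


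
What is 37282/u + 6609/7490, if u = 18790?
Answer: 40342529/14073710 ≈ 2.8665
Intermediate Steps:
37282/u + 6609/7490 = 37282/18790 + 6609/7490 = 37282*(1/18790) + 6609*(1/7490) = 18641/9395 + 6609/7490 = 40342529/14073710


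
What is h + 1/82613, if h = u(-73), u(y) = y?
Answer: -6030748/82613 ≈ -73.000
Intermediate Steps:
h = -73
h + 1/82613 = -73 + 1/82613 = -6030748/82613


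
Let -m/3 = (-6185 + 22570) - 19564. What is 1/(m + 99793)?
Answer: 1/109330 ≈ 9.1466e-6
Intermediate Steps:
m = 9537 (m = -3*((-6185 + 22570) - 19564) = -3*(16385 - 19564) = -3*(-3179) = 9537)
1/(m + 99793) = 1/(9537 + 99793) = 1/109330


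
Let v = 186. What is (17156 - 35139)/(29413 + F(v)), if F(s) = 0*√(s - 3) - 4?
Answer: -17983/29409 ≈ -0.61148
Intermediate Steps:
F(s) = -4 (F(s) = 0*√(-3 + s) - 4 = 0 - 4 = -4)
(17156 - 35139)/(29413 + F(v)) = (17156 - 35139)/(29413 - 4) = -17983/29409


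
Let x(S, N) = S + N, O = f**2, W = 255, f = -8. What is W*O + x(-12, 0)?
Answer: 16308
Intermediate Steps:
O = 64 (O = (-8)**2 = 64)
x(S, N) = N + S
W*O + x(-12, 0) = 255*64 + (0 - 12) = 16320 - 12 = 16308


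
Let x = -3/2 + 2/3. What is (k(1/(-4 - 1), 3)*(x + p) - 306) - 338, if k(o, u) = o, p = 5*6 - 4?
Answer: -19471/30 ≈ -649.03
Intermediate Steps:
x = -5/6 (x = -3*1/2 + 2*(1/3) = -3/2 + 2/3 = -5/6 ≈ -0.83333)
p = 26 (p = 30 - 4 = 26)
(k(1/(-4 - 1), 3)*(x + p) - 306) - 338 = ((-5/6 + 26)/(-4 - 1) - 306) - 338 = ((151/6)/(-5) - 306) - 338 = (-1/5*151/6 - 306) - 338 = (-151/30 - 306) - 338 = -9331/30 - 338 = -19471/30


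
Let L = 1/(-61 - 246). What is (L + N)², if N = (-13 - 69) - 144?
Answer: 4814000689/94249 ≈ 51078.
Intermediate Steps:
N = -226 (N = -82 - 144 = -226)
L = -1/307 (L = 1/(-307) = -1/307 ≈ -0.0032573)
(L + N)² = (-1/307 - 226)² = (-69383/307)² = 4814000689/94249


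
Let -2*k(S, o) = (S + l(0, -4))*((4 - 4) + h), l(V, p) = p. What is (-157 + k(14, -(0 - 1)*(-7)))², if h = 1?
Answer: 26244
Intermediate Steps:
k(S, o) = 2 - S/2 (k(S, o) = -(S - 4)*((4 - 4) + 1)/2 = -(-4 + S)*(0 + 1)/2 = -(-4 + S)/2 = 2 - S/2)
(-157 + k(14, -(0 - 1)*(-7)))² = (-157 + (2 - ½*14))² = (-157 + (2 - 7))² = (-157 - 5)² = (-162)² = 26244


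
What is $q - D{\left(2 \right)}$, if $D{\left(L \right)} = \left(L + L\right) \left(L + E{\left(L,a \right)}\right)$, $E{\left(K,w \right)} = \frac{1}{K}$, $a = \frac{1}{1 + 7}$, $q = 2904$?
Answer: $2894$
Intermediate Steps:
$a = \frac{1}{8} \approx 0.125$
$D{\left(L \right)} = 2 L \left(L + \frac{1}{L}\right)$ ($D{\left(L \right)} = \left(L + L\right) \left(L + \frac{1}{L}\right) = 2 L \left(L + \frac{1}{L}\right)$)
$q - D{\left(2 \right)} = 2904 - \left(2 + 2 \cdot 2^{2}\right) = 2904 - \left(2 + 2 \cdot 4\right) = 2904 - \left(2 + 8\right) = 2904 - 10 = 2894$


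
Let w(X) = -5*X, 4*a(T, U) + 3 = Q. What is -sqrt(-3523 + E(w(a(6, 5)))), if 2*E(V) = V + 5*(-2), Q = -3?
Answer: -I*sqrt(14097)/2 ≈ -59.365*I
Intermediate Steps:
a(T, U) = -3/2 (a(T, U) = -3/4 + (1/4)*(-3) = -3/4 - 3/4 = -3/2)
E(V) = -5 + V/2 (E(V) = (V + 5*(-2))/2 = (V - 10)/2 = (-10 + V)/2 = -5 + V/2)
-sqrt(-3523 + E(w(a(6, 5)))) = -sqrt(-3523 + (-5 + (-5*(-3/2))/2)) = -sqrt(-3523 + (-5 + (1/2)*(15/2))) = -sqrt(-3523 + (-5 + 15/4)) = -sqrt(-3523 - 5/4) = -sqrt(-14097/4) = -I*sqrt(14097)/2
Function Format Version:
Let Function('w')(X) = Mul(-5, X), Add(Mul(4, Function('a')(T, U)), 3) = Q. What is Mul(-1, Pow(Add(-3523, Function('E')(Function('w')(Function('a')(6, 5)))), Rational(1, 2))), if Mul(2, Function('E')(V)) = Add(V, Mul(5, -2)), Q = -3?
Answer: Mul(Rational(-1, 2), I, Pow(14097, Rational(1, 2))) ≈ Mul(-59.365, I)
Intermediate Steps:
Function('a')(T, U) = Rational(-3, 2) (Function('a')(T, U) = Add(Rational(-3, 4), Mul(Rational(1, 4), -3)) = Add(Rational(-3, 4), Rational(-3, 4)) = Rational(-3, 2))
Function('E')(V) = Add(-5, Mul(Rational(1, 2), V)) (Function('E')(V) = Mul(Rational(1, 2), Add(V, Mul(5, -2))) = Mul(Rational(1, 2), Add(V, -10)) = Mul(Rational(1, 2), Add(-10, V)) = Add(-5, Mul(Rational(1, 2), V)))
Mul(-1, Pow(Add(-3523, Function('E')(Function('w')(Function('a')(6, 5)))), Rational(1, 2))) = Mul(-1, Pow(Add(-3523, Add(-5, Mul(Rational(1, 2), Mul(-5, Rational(-3, 2))))), Rational(1, 2))) = Mul(-1, Pow(Add(-3523, Add(-5, Mul(Rational(1, 2), Rational(15, 2)))), Rational(1, 2))) = Mul(-1, Pow(Add(-3523, Add(-5, Rational(15, 4))), Rational(1, 2))) = Mul(-1, Pow(Add(-3523, Rational(-5, 4)), Rational(1, 2))) = Mul(-1, Pow(Rational(-14097, 4), Rational(1, 2))) = Mul(-1, Mul(Rational(1, 2), I, Pow(14097, Rational(1, 2)))) = Mul(Rational(-1, 2), I, Pow(14097, Rational(1, 2)))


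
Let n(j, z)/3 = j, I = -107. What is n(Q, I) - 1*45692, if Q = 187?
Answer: -45131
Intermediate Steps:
n(j, z) = 3*j
n(Q, I) - 1*45692 = 3*187 - 1*45692 = 561 - 45692 = -45131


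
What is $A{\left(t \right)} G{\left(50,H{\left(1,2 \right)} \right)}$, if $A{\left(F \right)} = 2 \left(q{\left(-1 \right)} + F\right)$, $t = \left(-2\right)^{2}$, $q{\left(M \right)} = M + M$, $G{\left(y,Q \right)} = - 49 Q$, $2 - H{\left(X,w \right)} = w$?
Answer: $0$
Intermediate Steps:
$H{\left(X,w \right)} = 2 - w$
$q{\left(M \right)} = 2 M$
$t = 4$
$A{\left(F \right)} = -4 + 2 F$ ($A{\left(F \right)} = 2 \left(2 \left(-1\right) + F\right) = 2 \left(-2 + F\right) = -4 + 2 F$)
$A{\left(t \right)} G{\left(50,H{\left(1,2 \right)} \right)} = \left(-4 + 2 \cdot 4\right) \left(- 49 \left(2 - 2\right)\right) = \left(-4 + 8\right) \left(- 49 \left(2 - 2\right)\right) = 4 \left(\left(-49\right) 0\right) = 4 \cdot 0 = 0$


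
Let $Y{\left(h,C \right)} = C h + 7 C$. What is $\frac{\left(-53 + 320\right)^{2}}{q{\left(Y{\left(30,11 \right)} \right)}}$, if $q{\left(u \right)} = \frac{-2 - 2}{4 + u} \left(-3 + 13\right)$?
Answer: $- \frac{29299779}{40} \approx -7.3249 \cdot 10^{5}$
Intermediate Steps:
$Y{\left(h,C \right)} = 7 C + C h$
$q{\left(u \right)} = - \frac{40}{4 + u}$ ($q{\left(u \right)} = - \frac{4}{4 + u} 10 = - \frac{40}{4 + u}$)
$\frac{\left(-53 + 320\right)^{2}}{q{\left(Y{\left(30,11 \right)} \right)}} = \frac{\left(-53 + 320\right)^{2}}{\left(-40\right) \frac{1}{4 + 11 \left(7 + 30\right)}} = \frac{267^{2}}{\left(-40\right) \frac{1}{4 + 11 \cdot 37}} = \frac{71289}{\left(-40\right) \frac{1}{4 + 407}} = \frac{71289}{\left(-40\right) \frac{1}{411}} = \frac{71289}{- \frac{40}{411}} = 71289 \left(- \frac{411}{40}\right) = - \frac{29299779}{40}$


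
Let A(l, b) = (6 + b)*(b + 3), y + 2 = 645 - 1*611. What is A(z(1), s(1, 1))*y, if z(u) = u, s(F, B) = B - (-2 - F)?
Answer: 2240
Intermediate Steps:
s(F, B) = 2 + B + F (s(F, B) = B + (2 + F) = 2 + B + F)
y = 32 (y = -2 + (645 - 1*611) = -2 + (645 - 611) = -2 + 34 = 32)
A(l, b) = (3 + b)*(6 + b) (A(l, b) = (6 + b)*(3 + b) = (3 + b)*(6 + b))
A(z(1), s(1, 1))*y = (18 + (2 + 1 + 1)² + 9*(2 + 1 + 1))*32 = (18 + 4² + 9*4)*32 = (18 + 16 + 36)*32 = 70*32 = 2240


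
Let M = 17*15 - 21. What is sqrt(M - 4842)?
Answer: 48*I*sqrt(2) ≈ 67.882*I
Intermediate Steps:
M = 234 (M = 255 - 21 = 234)
sqrt(M - 4842) = sqrt(234 - 4842) = sqrt(-4608) = 48*I*sqrt(2)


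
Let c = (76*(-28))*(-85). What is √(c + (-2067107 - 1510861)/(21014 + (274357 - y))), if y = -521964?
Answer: 8*√23308549020830/90815 ≈ 425.29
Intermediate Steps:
c = 180880 (c = -2128*(-85) = 180880)
√(c + (-2067107 - 1510861)/(21014 + (274357 - y))) = √(180880 + (-2067107 - 1510861)/(21014 + (274357 - 1*(-521964)))) = √(180880 - 3577968/(21014 + (274357 + 521964))) = √(180880 - 3577968/(21014 + 796321)) = √(180880 - 3577968/817335) = √(180880 - 3577968*1/817335) = √(180880 - 397552/90815) = √(16426219648/90815) = 8*√23308549020830/90815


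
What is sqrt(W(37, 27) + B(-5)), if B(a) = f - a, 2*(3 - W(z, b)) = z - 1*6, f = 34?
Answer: sqrt(106)/2 ≈ 5.1478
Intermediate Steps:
W(z, b) = 6 - z/2 (W(z, b) = 3 - (z - 1*6)/2 = 3 - (z - 6)/2 = 3 - (-6 + z)/2 = 3 + (3 - z/2) = 6 - z/2)
B(a) = 34 - a
sqrt(W(37, 27) + B(-5)) = sqrt((6 - 1/2*37) + (34 - 1*(-5))) = sqrt((6 - 37/2) + (34 + 5)) = sqrt(-25/2 + 39) = sqrt(53/2) = sqrt(106)/2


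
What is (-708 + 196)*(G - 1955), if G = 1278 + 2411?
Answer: -887808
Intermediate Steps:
G = 3689
(-708 + 196)*(G - 1955) = (-708 + 196)*(3689 - 1955) = -512*1734 = -887808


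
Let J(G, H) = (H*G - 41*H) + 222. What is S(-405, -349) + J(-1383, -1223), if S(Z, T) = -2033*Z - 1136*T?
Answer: 2961603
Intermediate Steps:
J(G, H) = 222 - 41*H + G*H (J(G, H) = (G*H - 41*H) + 222 = (-41*H + G*H) + 222 = 222 - 41*H + G*H)
S(-405, -349) + J(-1383, -1223) = (-2033*(-405) - 1136*(-349)) + (222 - 41*(-1223) - 1383*(-1223)) = (823365 + 396464) + (222 + 50143 + 1691409) = 1219829 + 1741774 = 2961603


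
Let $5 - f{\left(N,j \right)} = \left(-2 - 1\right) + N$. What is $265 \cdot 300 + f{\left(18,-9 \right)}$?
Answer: $79490$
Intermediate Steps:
$f{\left(N,j \right)} = 8 - N$ ($f{\left(N,j \right)} = 5 - \left(\left(-2 - 1\right) + N\right) = 5 - \left(-3 + N\right) = 8 - N$)
$265 \cdot 300 + f{\left(18,-9 \right)} = 265 \cdot 300 + \left(8 - 18\right) = 79500 + \left(8 - 18\right) = 79500 - 10 = 79490$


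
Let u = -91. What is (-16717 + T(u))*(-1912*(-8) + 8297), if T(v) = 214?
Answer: -389355279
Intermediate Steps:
(-16717 + T(u))*(-1912*(-8) + 8297) = (-16717 + 214)*(-1912*(-8) + 8297) = -16503*(15296 + 8297) = -16503*23593 = -389355279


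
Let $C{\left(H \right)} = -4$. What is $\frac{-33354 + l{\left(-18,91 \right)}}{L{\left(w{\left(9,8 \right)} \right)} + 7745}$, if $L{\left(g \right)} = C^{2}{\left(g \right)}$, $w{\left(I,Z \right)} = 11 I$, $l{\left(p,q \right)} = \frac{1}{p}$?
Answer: $- \frac{600373}{139698} \approx -4.2976$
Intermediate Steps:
$L{\left(g \right)} = 16$ ($L{\left(g \right)} = \left(-4\right)^{2} = 16$)
$\frac{-33354 + l{\left(-18,91 \right)}}{L{\left(w{\left(9,8 \right)} \right)} + 7745} = \frac{-33354 + \frac{1}{-18}}{16 + 7745} = \frac{-33354 - \frac{1}{18}}{7761} = \left(- \frac{600373}{18}\right) \frac{1}{7761} = - \frac{600373}{139698}$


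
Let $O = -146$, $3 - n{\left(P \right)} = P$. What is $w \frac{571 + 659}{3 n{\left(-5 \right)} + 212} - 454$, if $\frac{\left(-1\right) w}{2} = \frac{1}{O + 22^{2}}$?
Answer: $- \frac{9054283}{19942} \approx -454.03$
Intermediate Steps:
$n{\left(P \right)} = 3 - P$
$w = - \frac{1}{169}$ ($w = - \frac{2}{-146 + 22^{2}} = - \frac{2}{-146 + 484} = - \frac{2}{338} = \left(-2\right) \frac{1}{338} = - \frac{1}{169} \approx -0.0059172$)
$w \frac{571 + 659}{3 n{\left(-5 \right)} + 212} - 454 = - \frac{\left(571 + 659\right) \frac{1}{3 \left(3 - -5\right) + 212}}{169} - 454 = - \frac{1230 \frac{1}{3 \left(3 + 5\right) + 212}}{169} - 454 = - \frac{1230 \frac{1}{3 \cdot 8 + 212}}{169} - 454 = - \frac{1230 \frac{1}{24 + 212}}{169} - 454 = - \frac{1230 \cdot \frac{1}{236}}{169} - 454 = \left(- \frac{1}{169}\right) \frac{615}{118} - 454 = - \frac{615}{19942} - 454 = - \frac{9054283}{19942}$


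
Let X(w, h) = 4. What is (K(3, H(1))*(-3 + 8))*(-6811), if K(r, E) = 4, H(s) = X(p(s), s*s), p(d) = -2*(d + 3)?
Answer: -136220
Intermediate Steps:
p(d) = -6 - 2*d (p(d) = -2*(3 + d) = -6 - 2*d)
H(s) = 4
(K(3, H(1))*(-3 + 8))*(-6811) = (4*(-3 + 8))*(-6811) = (4*5)*(-6811) = 20*(-6811) = -136220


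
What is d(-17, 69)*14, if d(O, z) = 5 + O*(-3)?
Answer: 784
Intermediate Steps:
d(O, z) = 5 - 3*O
d(-17, 69)*14 = (5 - 3*(-17))*14 = (5 + 51)*14 = 56*14 = 784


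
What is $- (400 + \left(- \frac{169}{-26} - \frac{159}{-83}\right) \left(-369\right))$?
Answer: $\frac{449093}{166} \approx 2705.4$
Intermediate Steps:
$- (400 + \left(- \frac{169}{-26} - \frac{159}{-83}\right) \left(-369\right)) = - (400 + \left(\left(-169\right) \left(- \frac{1}{26}\right) - - \frac{159}{83}\right) \left(-369\right)) = - (400 + \left(\frac{13}{2} + \frac{159}{83}\right) \left(-369\right)) = - (400 + \frac{1397}{166} \left(-369\right)) = - (400 - \frac{515493}{166}) = \left(-1\right) \left(- \frac{449093}{166}\right) = \frac{449093}{166}$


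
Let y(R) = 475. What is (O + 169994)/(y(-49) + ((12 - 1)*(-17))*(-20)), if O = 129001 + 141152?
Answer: 440147/4215 ≈ 104.42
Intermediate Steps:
O = 270153
(O + 169994)/(y(-49) + ((12 - 1)*(-17))*(-20)) = (270153 + 169994)/(475 + ((12 - 1)*(-17))*(-20)) = 440147/(475 + (11*(-17))*(-20)) = 440147/(475 - 187*(-20)) = 440147/(475 + 3740) = 440147/4215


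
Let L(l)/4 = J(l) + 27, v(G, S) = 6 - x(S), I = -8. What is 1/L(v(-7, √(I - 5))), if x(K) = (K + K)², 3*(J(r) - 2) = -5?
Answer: 3/328 ≈ 0.0091463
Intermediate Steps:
J(r) = ⅓ (J(r) = 2 + (⅓)*(-5) = 2 - 5/3 = ⅓)
x(K) = 4*K² (x(K) = (2*K)² = 4*K²)
v(G, S) = 6 - 4*S²
L(l) = 328/3 (L(l) = 4*(⅓ + 27) = 4*(82/3) = 328/3)
1/L(v(-7, √(I - 5))) = 1/(328/3) = 3/328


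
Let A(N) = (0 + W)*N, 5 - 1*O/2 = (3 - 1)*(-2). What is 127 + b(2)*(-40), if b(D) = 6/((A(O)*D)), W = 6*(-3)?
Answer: 3439/27 ≈ 127.37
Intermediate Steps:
O = 18 (O = 10 - 2*(3 - 1)*(-2) = 10 - 4*(-2) = 10 - 2*(-4) = 10 + 8 = 18)
W = -18
A(N) = -18*N (A(N) = (0 - 18)*N = -18*N)
b(D) = -1/(54*D) (b(D) = 6/(((-18*18)*D)) = 6/((-324*D)) = 6*(-1/(324*D)) = -1/(54*D))
127 + b(2)*(-40) = 127 - 1/54/2*(-40) = 127 - 1/54*1/2*(-40) = 127 - 1/108*(-40) = 127 + 10/27 = 3439/27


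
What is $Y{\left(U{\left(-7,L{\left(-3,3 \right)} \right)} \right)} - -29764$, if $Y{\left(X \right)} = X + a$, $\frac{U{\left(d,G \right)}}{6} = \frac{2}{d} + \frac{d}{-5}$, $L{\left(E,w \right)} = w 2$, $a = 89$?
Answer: $\frac{1045089}{35} \approx 29860.0$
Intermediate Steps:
$L{\left(E,w \right)} = 2 w$
$U{\left(d,G \right)} = \frac{12}{d} - \frac{6 d}{5}$ ($U{\left(d,G \right)} = 6 \left(\frac{2}{d} + \frac{d}{-5}\right) = 6 \left(\frac{2}{d} + d \left(- \frac{1}{5}\right)\right) = 6 \left(\frac{2}{d} - \frac{d}{5}\right) = \frac{12}{d} - \frac{6 d}{5}$)
$Y{\left(X \right)} = 89 + X$ ($Y{\left(X \right)} = X + 89 = 89 + X$)
$Y{\left(U{\left(-7,L{\left(-3,3 \right)} \right)} \right)} - -29764 = \left(89 + \left(\frac{12}{-7} - - \frac{42}{5}\right)\right) - -29764 = \left(89 + \left(12 \left(- \frac{1}{7}\right) + \frac{42}{5}\right)\right) + 29764 = \left(89 + \left(- \frac{12}{7} + \frac{42}{5}\right)\right) + 29764 = \left(89 + \frac{234}{35}\right) + 29764 = \frac{3349}{35} + 29764 = \frac{1045089}{35}$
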